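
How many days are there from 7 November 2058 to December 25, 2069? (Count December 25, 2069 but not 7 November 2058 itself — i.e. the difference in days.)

4066

Nov 7, 2058 → Nov 7, 2059: 365 days.
Nov 7, 2059 → Nov 7, 2060: 366 days (Feb 29, 2060 is in that span).
Nov 7, 2060 → Nov 7, 2061: 365 days.
Nov 7, 2061 → Nov 7, 2062: 365 days.
Nov 7, 2062 → Nov 7, 2063: 365 days.
Nov 7, 2063 → Nov 7, 2064: 366 days (Feb 29, 2064 is in that span).
Nov 7, 2064 → Nov 7, 2065: 365 days.
Nov 7, 2065 → Nov 7, 2066: 365 days.
Nov 7, 2066 → Nov 7, 2067: 365 days.
Nov 7, 2067 → Nov 7, 2068: 366 days (Feb 29, 2068 is in that span).
Nov 7, 2068 → Nov 7, 2069: 365 days.
Nov 7, 2069 → Dec 7, 2069: 30 days (November has 30).
Dec 7, 2069 → Dec 25, 2069: 18 days.
Total: 4066 days.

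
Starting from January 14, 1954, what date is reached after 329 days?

December 9, 1954

Jan has 31 days: +18 → Feb 1, 1954 (311 left).
Feb has 28 days: +28 → Mar 1, 1954 (283 left).
Mar has 31 days: +31 → Apr 1, 1954 (252 left).
Apr has 30 days: +30 → May 1, 1954 (222 left).
May has 31 days: +31 → Jun 1, 1954 (191 left).
Jun has 30 days: +30 → Jul 1, 1954 (161 left).
Jul has 31 days: +31 → Aug 1, 1954 (130 left).
Aug has 31 days: +31 → Sep 1, 1954 (99 left).
Sep has 30 days: +30 → Oct 1, 1954 (69 left).
Oct has 31 days: +31 → Nov 1, 1954 (38 left).
Nov has 30 days: +30 → Dec 1, 1954 (8 left).
+8 → Dec 9, 1954.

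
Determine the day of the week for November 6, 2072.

Sunday

January 1, 2072 is a Friday.
Jan 1, 2072 → Feb 1, 2072: 31 days (January has 31).
Feb 1, 2072 → Mar 1, 2072: 29 days (February has 29).
Mar 1, 2072 → Apr 1, 2072: 31 days (March has 31).
Apr 1, 2072 → May 1, 2072: 30 days (April has 30).
May 1, 2072 → Jun 1, 2072: 31 days (May has 31).
Jun 1, 2072 → Jul 1, 2072: 30 days (June has 30).
Jul 1, 2072 → Aug 1, 2072: 31 days (July has 31).
Aug 1, 2072 → Sep 1, 2072: 31 days (August has 31).
Sep 1, 2072 → Oct 1, 2072: 30 days (September has 30).
Oct 1, 2072 → Nov 1, 2072: 31 days (October has 31).
Nov 1, 2072 → Nov 6, 2072: 5 days.
Total: 310 days.
310 mod 7 = 2, so Friday + 2 = Sunday.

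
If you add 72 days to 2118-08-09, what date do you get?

October 20, 2118

Aug has 31 days: +23 → Sep 1, 2118 (49 left).
Sep has 30 days: +30 → Oct 1, 2118 (19 left).
+19 → Oct 20, 2118.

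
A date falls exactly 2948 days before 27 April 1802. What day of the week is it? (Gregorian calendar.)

Monday

First find the weekday of Apr 27, 1802. Doomsday rule: the anchor day for the 1800s is Friday. For year 02: 2÷12 = 0 r 2, and 2÷4 = 0, so 0+2+0 = 2.
Friday + 2 ≡ Sunday — that's 1802's doomsday.
In April the doomsday date is Apr 4.
Apr 27 is 23 days after Apr 4; 23 mod 7 = 2, so Sunday + 2 = Tuesday.
2948 mod 7 = 1, so 2948 days before a Tuesday is Tuesday − 1 = Monday.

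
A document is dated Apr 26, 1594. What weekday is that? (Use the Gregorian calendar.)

Tuesday

Doomsday rule: the anchor day for the 1500s is Wednesday. For year 94: 94÷12 = 7 r 10, and 10÷4 = 2, so 7+10+2 = 19.
Wednesday + 19 ≡ Monday — that's 1594's doomsday.
In April the doomsday date is Apr 4.
Apr 26 is 22 days after Apr 4; 22 mod 7 = 1, so Monday + 1 = Tuesday.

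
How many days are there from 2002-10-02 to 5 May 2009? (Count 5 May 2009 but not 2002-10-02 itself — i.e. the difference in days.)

Oct 2, 2002 → Oct 2, 2003: 365 days.
Oct 2, 2003 → Oct 2, 2004: 366 days (Feb 29, 2004 is in that span).
Oct 2, 2004 → Oct 2, 2005: 365 days.
Oct 2, 2005 → Oct 2, 2006: 365 days.
Oct 2, 2006 → Oct 2, 2007: 365 days.
Oct 2, 2007 → Oct 2, 2008: 366 days (Feb 29, 2008 is in that span).
Oct 2, 2008 → Nov 2, 2008: 31 days (October has 31).
Nov 2, 2008 → Dec 2, 2008: 30 days (November has 30).
Dec 2, 2008 → Jan 2, 2009: 31 days (December has 31).
Jan 2, 2009 → Feb 2, 2009: 31 days (January has 31).
Feb 2, 2009 → Mar 2, 2009: 28 days (February has 28).
Mar 2, 2009 → Apr 2, 2009: 31 days (March has 31).
Apr 2, 2009 → May 2, 2009: 30 days (April has 30).
May 2, 2009 → May 5, 2009: 3 days.
Total: 2407 days.

2407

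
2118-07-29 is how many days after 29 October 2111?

Oct 29, 2111 → Oct 29, 2112: 366 days (Feb 29, 2112 is in that span).
Oct 29, 2112 → Oct 29, 2113: 365 days.
Oct 29, 2113 → Oct 29, 2114: 365 days.
Oct 29, 2114 → Oct 29, 2115: 365 days.
Oct 29, 2115 → Oct 29, 2116: 366 days (Feb 29, 2116 is in that span).
Oct 29, 2116 → Oct 29, 2117: 365 days.
Oct 29, 2117 → Nov 29, 2117: 31 days (October has 31).
Nov 29, 2117 → Dec 29, 2117: 30 days (November has 30).
Dec 29, 2117 → Jan 29, 2118: 31 days (December has 31).
Jan 29, 2118 → Feb 28, 2118: 30 days (January has 31).
Feb 28, 2118 → Mar 28, 2118: 28 days (February has 28).
Mar 28, 2118 → Apr 28, 2118: 31 days (March has 31).
Apr 28, 2118 → May 28, 2118: 30 days (April has 30).
May 28, 2118 → Jun 28, 2118: 31 days (May has 31).
Jun 28, 2118 → Jul 28, 2118: 30 days (June has 30).
Jul 28, 2118 → Jul 29, 2118: 1 days.
Total: 2465 days.

2465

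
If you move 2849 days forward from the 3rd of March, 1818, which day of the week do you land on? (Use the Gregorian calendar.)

Tuesday

Mar 3, 1818 is a Tuesday.
2849 mod 7 = 0, so 2849 days after a Tuesday is Tuesday + 0 = Tuesday.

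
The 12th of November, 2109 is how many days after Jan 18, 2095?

Jan 18, 2095 → Jan 18, 2096: 365 days.
Jan 18, 2096 → Jan 18, 2097: 366 days (Feb 29, 2096 is in that span).
Jan 18, 2097 → Jan 18, 2098: 365 days.
Jan 18, 2098 → Jan 18, 2099: 365 days.
Jan 18, 2099 → Jan 18, 2100: 365 days.
Jan 18, 2100 → Jan 18, 2101: 365 days.
Jan 18, 2101 → Jan 18, 2102: 365 days.
Jan 18, 2102 → Jan 18, 2103: 365 days.
Jan 18, 2103 → Jan 18, 2104: 365 days.
Jan 18, 2104 → Jan 18, 2105: 366 days (Feb 29, 2104 is in that span).
Jan 18, 2105 → Jan 18, 2106: 365 days.
Jan 18, 2106 → Jan 18, 2107: 365 days.
Jan 18, 2107 → Jan 18, 2108: 365 days.
Jan 18, 2108 → Jan 18, 2109: 366 days (Feb 29, 2108 is in that span).
Jan 18, 2109 → Feb 18, 2109: 31 days (January has 31).
Feb 18, 2109 → Mar 18, 2109: 28 days (February has 28).
Mar 18, 2109 → Apr 18, 2109: 31 days (March has 31).
Apr 18, 2109 → May 18, 2109: 30 days (April has 30).
May 18, 2109 → Jun 18, 2109: 31 days (May has 31).
Jun 18, 2109 → Jul 18, 2109: 30 days (June has 30).
Jul 18, 2109 → Aug 18, 2109: 31 days (July has 31).
Aug 18, 2109 → Sep 18, 2109: 31 days (August has 31).
Sep 18, 2109 → Oct 18, 2109: 30 days (September has 30).
Oct 18, 2109 → Nov 12, 2109: 25 days.
Total: 5411 days.

5411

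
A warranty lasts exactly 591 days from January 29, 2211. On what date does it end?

+365 (one year) → Jan 29, 2212 (226 left).
Jan has 31 days: +3 → Feb 1, 2212 (223 left).
Feb has 29 days: +29 → Mar 1, 2212 (194 left).
Mar has 31 days: +31 → Apr 1, 2212 (163 left).
Apr has 30 days: +30 → May 1, 2212 (133 left).
May has 31 days: +31 → Jun 1, 2212 (102 left).
Jun has 30 days: +30 → Jul 1, 2212 (72 left).
Jul has 31 days: +31 → Aug 1, 2212 (41 left).
Aug has 31 days: +31 → Sep 1, 2212 (10 left).
+10 → Sep 11, 2212.

September 11, 2212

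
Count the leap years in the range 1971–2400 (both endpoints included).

Multiples of 4 in [1971,2400]: 108.
Of those, multiples of 100: 5 (not leap unless ÷400).
Multiples of 400: 2.
Leap years = 108 − 5 + 2 = 105.

105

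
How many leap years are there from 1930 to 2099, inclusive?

Multiples of 4 in [1930,2099]: 42.
Of those, multiples of 100: 1 (not leap unless ÷400).
Multiples of 400: 1.
Leap years = 42 − 1 + 1 = 42.

42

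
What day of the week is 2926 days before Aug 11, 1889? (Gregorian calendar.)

Aug 11, 1889 is a Sunday.
2926 mod 7 = 0, so 2926 days before a Sunday is Sunday − 0 = Sunday.

Sunday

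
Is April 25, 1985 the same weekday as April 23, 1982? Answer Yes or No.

No

From Apr 23, 1982 to Apr 25, 1985 is 1098 days.
1098 mod 7 = 6, so they are different weekdays.
(Apr 23, 1982 is a Friday; Apr 25, 1985 is a Thursday.)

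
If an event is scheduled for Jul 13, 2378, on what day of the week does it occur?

Thursday

Doomsday rule: the anchor day for the 2300s is Wednesday. For year 78: 78÷12 = 6 r 6, and 6÷4 = 1, so 6+6+1 = 13.
Wednesday + 13 ≡ Tuesday — that's 2378's doomsday.
In July the doomsday date is Jul 11.
Jul 13 is 2 days after Jul 11; 2 mod 7 = 2, so Tuesday + 2 = Thursday.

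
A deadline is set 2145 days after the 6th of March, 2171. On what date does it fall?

January 18, 2177

+366 (one year; includes Feb 29, 2172) → Mar 6, 2172 (1779 left).
+365 (one year) → Mar 6, 2173 (1414 left).
+365 (one year) → Mar 6, 2174 (1049 left).
+365 (one year) → Mar 6, 2175 (684 left).
+366 (one year; includes Feb 29, 2176) → Mar 6, 2176 (318 left).
Mar has 31 days: +26 → Apr 1, 2176 (292 left).
Apr has 30 days: +30 → May 1, 2176 (262 left).
May has 31 days: +31 → Jun 1, 2176 (231 left).
Jun has 30 days: +30 → Jul 1, 2176 (201 left).
Jul has 31 days: +31 → Aug 1, 2176 (170 left).
Aug has 31 days: +31 → Sep 1, 2176 (139 left).
Sep has 30 days: +30 → Oct 1, 2176 (109 left).
Oct has 31 days: +31 → Nov 1, 2176 (78 left).
Nov has 30 days: +30 → Dec 1, 2176 (48 left).
Dec has 31 days: +31 → Jan 1, 2177 (17 left).
+17 → Jan 18, 2177.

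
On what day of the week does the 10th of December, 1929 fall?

Doomsday rule: the anchor day for the 1900s is Wednesday. For year 29: 29÷12 = 2 r 5, and 5÷4 = 1, so 2+5+1 = 8.
Wednesday + 8 ≡ Thursday — that's 1929's doomsday.
In December the doomsday date is Dec 12.
Dec 10 is 2 days before Dec 12; 2 mod 7 = 2, so Thursday − 2 = Tuesday.

Tuesday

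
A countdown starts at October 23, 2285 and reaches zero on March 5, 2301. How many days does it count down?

Oct 23, 2285 → Oct 23, 2286: 365 days.
Oct 23, 2286 → Oct 23, 2287: 365 days.
Oct 23, 2287 → Oct 23, 2288: 366 days (Feb 29, 2288 is in that span).
Oct 23, 2288 → Oct 23, 2289: 365 days.
Oct 23, 2289 → Oct 23, 2290: 365 days.
Oct 23, 2290 → Oct 23, 2291: 365 days.
Oct 23, 2291 → Oct 23, 2292: 366 days (Feb 29, 2292 is in that span).
Oct 23, 2292 → Oct 23, 2293: 365 days.
Oct 23, 2293 → Oct 23, 2294: 365 days.
Oct 23, 2294 → Oct 23, 2295: 365 days.
Oct 23, 2295 → Oct 23, 2296: 366 days (Feb 29, 2296 is in that span).
Oct 23, 2296 → Oct 23, 2297: 365 days.
Oct 23, 2297 → Oct 23, 2298: 365 days.
Oct 23, 2298 → Oct 23, 2299: 365 days.
Oct 23, 2299 → Oct 23, 2300: 365 days.
Oct 23, 2300 → Nov 23, 2300: 31 days (October has 31).
Nov 23, 2300 → Dec 23, 2300: 30 days (November has 30).
Dec 23, 2300 → Jan 23, 2301: 31 days (December has 31).
Jan 23, 2301 → Feb 23, 2301: 31 days (January has 31).
Feb 23, 2301 → Mar 5, 2301: 10 days.
Total: 5611 days.

5611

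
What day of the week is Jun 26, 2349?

Doomsday rule: the anchor day for the 2300s is Wednesday. For year 49: 49÷12 = 4 r 1, and 1÷4 = 0, so 4+1+0 = 5.
Wednesday + 5 ≡ Monday — that's 2349's doomsday.
In June the doomsday date is Jun 6.
Jun 26 is 20 days after Jun 6; 20 mod 7 = 6, so Monday + 6 = Sunday.

Sunday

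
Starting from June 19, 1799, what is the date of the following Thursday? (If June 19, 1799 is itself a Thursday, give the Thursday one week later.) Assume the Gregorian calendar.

Jun 19, 1799 is a Wednesday.
From Wednesday to the next Thursday is 1 day.
Jun 19, 1799 + 1 = Jun 20, 1799.

June 20, 1799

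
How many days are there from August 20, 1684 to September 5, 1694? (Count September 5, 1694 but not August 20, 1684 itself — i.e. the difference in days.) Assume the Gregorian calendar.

Aug 20, 1684 → Aug 20, 1685: 365 days.
Aug 20, 1685 → Aug 20, 1686: 365 days.
Aug 20, 1686 → Aug 20, 1687: 365 days.
Aug 20, 1687 → Aug 20, 1688: 366 days (Feb 29, 1688 is in that span).
Aug 20, 1688 → Aug 20, 1689: 365 days.
Aug 20, 1689 → Aug 20, 1690: 365 days.
Aug 20, 1690 → Aug 20, 1691: 365 days.
Aug 20, 1691 → Aug 20, 1692: 366 days (Feb 29, 1692 is in that span).
Aug 20, 1692 → Aug 20, 1693: 365 days.
Aug 20, 1693 → Sep 20, 1693: 31 days (August has 31).
Sep 20, 1693 → Oct 20, 1693: 30 days (September has 30).
Oct 20, 1693 → Nov 20, 1693: 31 days (October has 31).
Nov 20, 1693 → Dec 20, 1693: 30 days (November has 30).
Dec 20, 1693 → Jan 20, 1694: 31 days (December has 31).
Jan 20, 1694 → Feb 20, 1694: 31 days (January has 31).
Feb 20, 1694 → Mar 20, 1694: 28 days (February has 28).
Mar 20, 1694 → Apr 20, 1694: 31 days (March has 31).
Apr 20, 1694 → May 20, 1694: 30 days (April has 30).
May 20, 1694 → Jun 20, 1694: 31 days (May has 31).
Jun 20, 1694 → Jul 20, 1694: 30 days (June has 30).
Jul 20, 1694 → Aug 20, 1694: 31 days (July has 31).
Aug 20, 1694 → Sep 5, 1694: 16 days.
Total: 3668 days.

3668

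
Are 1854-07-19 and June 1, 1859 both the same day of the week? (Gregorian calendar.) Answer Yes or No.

Yes

From Jul 19, 1854 to Jun 1, 1859 is 1778 days.
1778 mod 7 = 0, so they are the same weekday.
(Jul 19, 1854 is a Wednesday; Jun 1, 1859 is a Wednesday.)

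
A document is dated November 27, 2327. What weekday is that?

Sunday

Doomsday rule: the anchor day for the 2300s is Wednesday. For year 27: 27÷12 = 2 r 3, and 3÷4 = 0, so 2+3+0 = 5.
Wednesday + 5 ≡ Monday — that's 2327's doomsday.
In November the doomsday date is Nov 7.
Nov 27 is 20 days after Nov 7; 20 mod 7 = 6, so Monday + 6 = Sunday.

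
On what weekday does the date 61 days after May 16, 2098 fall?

First find the weekday of May 16, 2098. Doomsday rule: the anchor day for the 2000s is Tuesday. For year 98: 98÷12 = 8 r 2, and 2÷4 = 0, so 8+2+0 = 10.
Tuesday + 10 ≡ Friday — that's 2098's doomsday.
In May the doomsday date is May 9.
May 16 is 7 days after May 9; 7 mod 7 = 0, so Friday + 0 = Friday.
61 mod 7 = 5, so 61 days after a Friday is Friday + 5 = Wednesday.

Wednesday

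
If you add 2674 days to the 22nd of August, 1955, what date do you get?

+366 (one year; includes Feb 29, 1956) → Aug 22, 1956 (2308 left).
+365 (one year) → Aug 22, 1957 (1943 left).
+365 (one year) → Aug 22, 1958 (1578 left).
+365 (one year) → Aug 22, 1959 (1213 left).
+366 (one year; includes Feb 29, 1960) → Aug 22, 1960 (847 left).
+365 (one year) → Aug 22, 1961 (482 left).
+365 (one year) → Aug 22, 1962 (117 left).
Aug has 31 days: +10 → Sep 1, 1962 (107 left).
Sep has 30 days: +30 → Oct 1, 1962 (77 left).
Oct has 31 days: +31 → Nov 1, 1962 (46 left).
Nov has 30 days: +30 → Dec 1, 1962 (16 left).
+16 → Dec 17, 1962.

December 17, 1962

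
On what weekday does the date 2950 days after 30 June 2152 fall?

Monday

Jun 30, 2152 is a Friday.
2950 mod 7 = 3, so 2950 days after a Friday is Friday + 3 = Monday.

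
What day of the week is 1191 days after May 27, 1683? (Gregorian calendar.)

May 27, 1683 is a Thursday.
1191 mod 7 = 1, so 1191 days after a Thursday is Thursday + 1 = Friday.

Friday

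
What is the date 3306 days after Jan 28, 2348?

+366 (one year; includes Feb 29, 2348) → Jan 28, 2349 (2940 left).
+365 (one year) → Jan 28, 2350 (2575 left).
+365 (one year) → Jan 28, 2351 (2210 left).
+365 (one year) → Jan 28, 2352 (1845 left).
+366 (one year; includes Feb 29, 2352) → Jan 28, 2353 (1479 left).
+365 (one year) → Jan 28, 2354 (1114 left).
+365 (one year) → Jan 28, 2355 (749 left).
+365 (one year) → Jan 28, 2356 (384 left).
Jan has 31 days: +4 → Feb 1, 2356 (380 left).
Feb has 29 days: +29 → Mar 1, 2356 (351 left).
Mar has 31 days: +31 → Apr 1, 2356 (320 left).
Apr has 30 days: +30 → May 1, 2356 (290 left).
May has 31 days: +31 → Jun 1, 2356 (259 left).
Jun has 30 days: +30 → Jul 1, 2356 (229 left).
Jul has 31 days: +31 → Aug 1, 2356 (198 left).
Aug has 31 days: +31 → Sep 1, 2356 (167 left).
Sep has 30 days: +30 → Oct 1, 2356 (137 left).
Oct has 31 days: +31 → Nov 1, 2356 (106 left).
Nov has 30 days: +30 → Dec 1, 2356 (76 left).
Dec has 31 days: +31 → Jan 1, 2357 (45 left).
Jan has 31 days: +31 → Feb 1, 2357 (14 left).
+14 → Feb 15, 2357.

February 15, 2357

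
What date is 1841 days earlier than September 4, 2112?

August 21, 2107

−366 (one year; includes Feb 29, 2112) → Sep 4, 2111 (1475 left).
−365 (one year) → Sep 4, 2110 (1110 left).
−365 (one year) → Sep 4, 2109 (745 left).
−365 (one year) → Sep 4, 2108 (380 left).
−4 → Aug 31, 2108 (end of Aug, 31 days; 376 left).
−31 → Jul 31, 2108 (end of Jul, 31 days; 345 left).
−31 → Jun 30, 2108 (end of Jun, 30 days; 314 left).
−30 → May 31, 2108 (end of May, 31 days; 284 left).
−31 → Apr 30, 2108 (end of Apr, 30 days; 253 left).
−30 → Mar 31, 2108 (end of Mar, 31 days; 223 left).
−31 → Feb 29, 2108 (end of Feb, 29 days; 192 left).
−29 → Jan 31, 2108 (end of Jan, 31 days; 163 left).
−31 → Dec 31, 2107 (end of Dec, 31 days; 132 left).
−31 → Nov 30, 2107 (end of Nov, 30 days; 101 left).
−30 → Oct 31, 2107 (end of Oct, 31 days; 71 left).
−31 → Sep 30, 2107 (end of Sep, 30 days; 40 left).
−30 → Aug 31, 2107 (end of Aug, 31 days; 10 left).
−10 → Aug 21, 2107.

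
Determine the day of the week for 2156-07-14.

Wednesday

January 1, 2156 is a Thursday.
Jan 1, 2156 → Feb 1, 2156: 31 days (January has 31).
Feb 1, 2156 → Mar 1, 2156: 29 days (February has 29).
Mar 1, 2156 → Apr 1, 2156: 31 days (March has 31).
Apr 1, 2156 → May 1, 2156: 30 days (April has 30).
May 1, 2156 → Jun 1, 2156: 31 days (May has 31).
Jun 1, 2156 → Jul 1, 2156: 30 days (June has 30).
Jul 1, 2156 → Jul 14, 2156: 13 days.
Total: 195 days.
195 mod 7 = 6, so Thursday + 6 = Wednesday.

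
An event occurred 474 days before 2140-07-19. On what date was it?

−366 (one year; includes Feb 29, 2140) → Jul 19, 2139 (108 left).
−19 → Jun 30, 2139 (end of Jun, 30 days; 89 left).
−30 → May 31, 2139 (end of May, 31 days; 59 left).
−31 → Apr 30, 2139 (end of Apr, 30 days; 28 left).
−28 → Apr 2, 2139.

April 2, 2139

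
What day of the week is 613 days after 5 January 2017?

Jan 5, 2017 is a Thursday.
613 mod 7 = 4, so 613 days after a Thursday is Thursday + 4 = Monday.

Monday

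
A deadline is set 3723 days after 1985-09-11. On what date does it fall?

+365 (one year) → Sep 11, 1986 (3358 left).
+365 (one year) → Sep 11, 1987 (2993 left).
+366 (one year; includes Feb 29, 1988) → Sep 11, 1988 (2627 left).
+365 (one year) → Sep 11, 1989 (2262 left).
+365 (one year) → Sep 11, 1990 (1897 left).
+365 (one year) → Sep 11, 1991 (1532 left).
+366 (one year; includes Feb 29, 1992) → Sep 11, 1992 (1166 left).
+365 (one year) → Sep 11, 1993 (801 left).
+365 (one year) → Sep 11, 1994 (436 left).
+365 (one year) → Sep 11, 1995 (71 left).
Sep has 30 days: +20 → Oct 1, 1995 (51 left).
Oct has 31 days: +31 → Nov 1, 1995 (20 left).
+20 → Nov 21, 1995.

November 21, 1995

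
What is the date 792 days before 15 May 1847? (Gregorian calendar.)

−365 (one year) → May 15, 1846 (427 left).
−365 (one year) → May 15, 1845 (62 left).
−15 → Apr 30, 1845 (end of Apr, 30 days; 47 left).
−30 → Mar 31, 1845 (end of Mar, 31 days; 17 left).
−17 → Mar 14, 1845.

March 14, 1845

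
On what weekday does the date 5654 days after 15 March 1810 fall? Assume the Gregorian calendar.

Tuesday

First find the weekday of Mar 15, 1810. Doomsday rule: the anchor day for the 1800s is Friday. For year 10: 10÷12 = 0 r 10, and 10÷4 = 2, so 0+10+2 = 12.
Friday + 12 ≡ Wednesday — that's 1810's doomsday.
In March the doomsday date is Mar 14.
Mar 15 is 1 day after Mar 14; 1 mod 7 = 1, so Wednesday + 1 = Thursday.
5654 mod 7 = 5, so 5654 days after a Thursday is Thursday + 5 = Tuesday.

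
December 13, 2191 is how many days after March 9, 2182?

Mar 9, 2182 → Mar 9, 2183: 365 days.
Mar 9, 2183 → Mar 9, 2184: 366 days (Feb 29, 2184 is in that span).
Mar 9, 2184 → Mar 9, 2185: 365 days.
Mar 9, 2185 → Mar 9, 2186: 365 days.
Mar 9, 2186 → Mar 9, 2187: 365 days.
Mar 9, 2187 → Mar 9, 2188: 366 days (Feb 29, 2188 is in that span).
Mar 9, 2188 → Mar 9, 2189: 365 days.
Mar 9, 2189 → Mar 9, 2190: 365 days.
Mar 9, 2190 → Mar 9, 2191: 365 days.
Mar 9, 2191 → Apr 9, 2191: 31 days (March has 31).
Apr 9, 2191 → May 9, 2191: 30 days (April has 30).
May 9, 2191 → Jun 9, 2191: 31 days (May has 31).
Jun 9, 2191 → Jul 9, 2191: 30 days (June has 30).
Jul 9, 2191 → Aug 9, 2191: 31 days (July has 31).
Aug 9, 2191 → Sep 9, 2191: 31 days (August has 31).
Sep 9, 2191 → Oct 9, 2191: 30 days (September has 30).
Oct 9, 2191 → Nov 9, 2191: 31 days (October has 31).
Nov 9, 2191 → Dec 9, 2191: 30 days (November has 30).
Dec 9, 2191 → Dec 13, 2191: 4 days.
Total: 3566 days.

3566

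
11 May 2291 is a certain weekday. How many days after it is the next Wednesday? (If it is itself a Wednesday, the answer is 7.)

May 11, 2291 is a Monday.
From Monday to the next Wednesday is 2 days.

2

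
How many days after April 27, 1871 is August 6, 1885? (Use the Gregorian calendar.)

5215

Apr 27, 1871 → Apr 27, 1872: 366 days (Feb 29, 1872 is in that span).
Apr 27, 1872 → Apr 27, 1873: 365 days.
Apr 27, 1873 → Apr 27, 1874: 365 days.
Apr 27, 1874 → Apr 27, 1875: 365 days.
Apr 27, 1875 → Apr 27, 1876: 366 days (Feb 29, 1876 is in that span).
Apr 27, 1876 → Apr 27, 1877: 365 days.
Apr 27, 1877 → Apr 27, 1878: 365 days.
Apr 27, 1878 → Apr 27, 1879: 365 days.
Apr 27, 1879 → Apr 27, 1880: 366 days (Feb 29, 1880 is in that span).
Apr 27, 1880 → Apr 27, 1881: 365 days.
Apr 27, 1881 → Apr 27, 1882: 365 days.
Apr 27, 1882 → Apr 27, 1883: 365 days.
Apr 27, 1883 → Apr 27, 1884: 366 days (Feb 29, 1884 is in that span).
Apr 27, 1884 → Apr 27, 1885: 365 days.
Apr 27, 1885 → May 27, 1885: 30 days (April has 30).
May 27, 1885 → Jun 27, 1885: 31 days (May has 31).
Jun 27, 1885 → Jul 27, 1885: 30 days (June has 30).
Jul 27, 1885 → Aug 6, 1885: 10 days.
Total: 5215 days.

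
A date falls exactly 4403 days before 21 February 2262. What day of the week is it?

Friday

Feb 21, 2262 is a Friday.
4403 mod 7 = 0, so 4403 days before a Friday is Friday − 0 = Friday.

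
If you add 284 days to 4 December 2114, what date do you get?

September 14, 2115

Dec has 31 days: +28 → Jan 1, 2115 (256 left).
Jan has 31 days: +31 → Feb 1, 2115 (225 left).
Feb has 28 days: +28 → Mar 1, 2115 (197 left).
Mar has 31 days: +31 → Apr 1, 2115 (166 left).
Apr has 30 days: +30 → May 1, 2115 (136 left).
May has 31 days: +31 → Jun 1, 2115 (105 left).
Jun has 30 days: +30 → Jul 1, 2115 (75 left).
Jul has 31 days: +31 → Aug 1, 2115 (44 left).
Aug has 31 days: +31 → Sep 1, 2115 (13 left).
+13 → Sep 14, 2115.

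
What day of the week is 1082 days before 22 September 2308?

First find the weekday of Sep 22, 2308. Doomsday rule: the anchor day for the 2300s is Wednesday. For year 08: 8÷12 = 0 r 8, and 8÷4 = 2, so 0+8+2 = 10.
Wednesday + 10 ≡ Saturday — that's 2308's doomsday.
In September the doomsday date is Sep 5.
Sep 22 is 17 days after Sep 5; 17 mod 7 = 3, so Saturday + 3 = Tuesday.
1082 mod 7 = 4, so 1082 days before a Tuesday is Tuesday − 4 = Friday.

Friday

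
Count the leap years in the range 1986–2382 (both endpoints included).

Multiples of 4 in [1986,2382]: 99.
Of those, multiples of 100: 4 (not leap unless ÷400).
Multiples of 400: 1.
Leap years = 99 − 4 + 1 = 96.

96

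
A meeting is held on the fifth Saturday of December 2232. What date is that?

December 29, 2232

December 1, 2232 is a Saturday.
The first Saturday is therefore December 1 (same day).
The fifth Saturday is 1 + 4×7 = December 29.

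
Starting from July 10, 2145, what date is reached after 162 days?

Jul has 31 days: +22 → Aug 1, 2145 (140 left).
Aug has 31 days: +31 → Sep 1, 2145 (109 left).
Sep has 30 days: +30 → Oct 1, 2145 (79 left).
Oct has 31 days: +31 → Nov 1, 2145 (48 left).
Nov has 30 days: +30 → Dec 1, 2145 (18 left).
+18 → Dec 19, 2145.

December 19, 2145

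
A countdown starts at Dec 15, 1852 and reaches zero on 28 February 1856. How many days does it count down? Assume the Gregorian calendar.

1170

Dec 15, 1852 → Dec 15, 1853: 365 days.
Dec 15, 1853 → Dec 15, 1854: 365 days.
Dec 15, 1854 → Dec 15, 1855: 365 days.
Dec 15, 1855 → Jan 15, 1856: 31 days (December has 31).
Jan 15, 1856 → Feb 15, 1856: 31 days (January has 31).
Feb 15, 1856 → Feb 28, 1856: 13 days.
Total: 1170 days.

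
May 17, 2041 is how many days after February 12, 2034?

2651

Feb 12, 2034 → Feb 12, 2035: 365 days.
Feb 12, 2035 → Feb 12, 2036: 365 days.
Feb 12, 2036 → Feb 12, 2037: 366 days (Feb 29, 2036 is in that span).
Feb 12, 2037 → Feb 12, 2038: 365 days.
Feb 12, 2038 → Feb 12, 2039: 365 days.
Feb 12, 2039 → Feb 12, 2040: 365 days.
Feb 12, 2040 → Feb 12, 2041: 366 days (Feb 29, 2040 is in that span).
Feb 12, 2041 → Mar 12, 2041: 28 days (February has 28).
Mar 12, 2041 → Apr 12, 2041: 31 days (March has 31).
Apr 12, 2041 → May 12, 2041: 30 days (April has 30).
May 12, 2041 → May 17, 2041: 5 days.
Total: 2651 days.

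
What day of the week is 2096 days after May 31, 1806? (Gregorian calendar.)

May 31, 1806 is a Saturday.
2096 mod 7 = 3, so 2096 days after a Saturday is Saturday + 3 = Tuesday.

Tuesday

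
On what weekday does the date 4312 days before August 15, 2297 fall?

Sunday

First find the weekday of Aug 15, 2297. Doomsday rule: the anchor day for the 2200s is Friday. For year 97: 97÷12 = 8 r 1, and 1÷4 = 0, so 8+1+0 = 9.
Friday + 9 ≡ Sunday — that's 2297's doomsday.
In August the doomsday date is Aug 8.
Aug 15 is 7 days after Aug 8; 7 mod 7 = 0, so Sunday + 0 = Sunday.
4312 mod 7 = 0, so 4312 days before a Sunday is Sunday − 0 = Sunday.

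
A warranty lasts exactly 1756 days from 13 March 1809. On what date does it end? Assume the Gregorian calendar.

+365 (one year) → Mar 13, 1810 (1391 left).
+365 (one year) → Mar 13, 1811 (1026 left).
+366 (one year; includes Feb 29, 1812) → Mar 13, 1812 (660 left).
+365 (one year) → Mar 13, 1813 (295 left).
Mar has 31 days: +19 → Apr 1, 1813 (276 left).
Apr has 30 days: +30 → May 1, 1813 (246 left).
May has 31 days: +31 → Jun 1, 1813 (215 left).
Jun has 30 days: +30 → Jul 1, 1813 (185 left).
Jul has 31 days: +31 → Aug 1, 1813 (154 left).
Aug has 31 days: +31 → Sep 1, 1813 (123 left).
Sep has 30 days: +30 → Oct 1, 1813 (93 left).
Oct has 31 days: +31 → Nov 1, 1813 (62 left).
Nov has 30 days: +30 → Dec 1, 1813 (32 left).
Dec has 31 days: +31 → Jan 1, 1814 (1 left).
+1 → Jan 2, 1814.

January 2, 1814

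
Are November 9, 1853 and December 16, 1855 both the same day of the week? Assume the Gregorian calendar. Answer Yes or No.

No

From Nov 9, 1853 to Dec 16, 1855 is 767 days.
767 mod 7 = 4, so they are different weekdays.
(Nov 9, 1853 is a Wednesday; Dec 16, 1855 is a Sunday.)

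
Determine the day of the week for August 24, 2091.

January 1, 2091 is a Monday.
Jan 1, 2091 → Feb 1, 2091: 31 days (January has 31).
Feb 1, 2091 → Mar 1, 2091: 28 days (February has 28).
Mar 1, 2091 → Apr 1, 2091: 31 days (March has 31).
Apr 1, 2091 → May 1, 2091: 30 days (April has 30).
May 1, 2091 → Jun 1, 2091: 31 days (May has 31).
Jun 1, 2091 → Jul 1, 2091: 30 days (June has 30).
Jul 1, 2091 → Aug 1, 2091: 31 days (July has 31).
Aug 1, 2091 → Aug 24, 2091: 23 days.
Total: 235 days.
235 mod 7 = 4, so Monday + 4 = Friday.

Friday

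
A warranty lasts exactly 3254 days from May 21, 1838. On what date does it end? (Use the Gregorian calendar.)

+365 (one year) → May 21, 1839 (2889 left).
+366 (one year; includes Feb 29, 1840) → May 21, 1840 (2523 left).
+365 (one year) → May 21, 1841 (2158 left).
+365 (one year) → May 21, 1842 (1793 left).
+365 (one year) → May 21, 1843 (1428 left).
+366 (one year; includes Feb 29, 1844) → May 21, 1844 (1062 left).
+365 (one year) → May 21, 1845 (697 left).
+365 (one year) → May 21, 1846 (332 left).
May has 31 days: +11 → Jun 1, 1846 (321 left).
Jun has 30 days: +30 → Jul 1, 1846 (291 left).
Jul has 31 days: +31 → Aug 1, 1846 (260 left).
Aug has 31 days: +31 → Sep 1, 1846 (229 left).
Sep has 30 days: +30 → Oct 1, 1846 (199 left).
Oct has 31 days: +31 → Nov 1, 1846 (168 left).
Nov has 30 days: +30 → Dec 1, 1846 (138 left).
Dec has 31 days: +31 → Jan 1, 1847 (107 left).
Jan has 31 days: +31 → Feb 1, 1847 (76 left).
Feb has 28 days: +28 → Mar 1, 1847 (48 left).
Mar has 31 days: +31 → Apr 1, 1847 (17 left).
+17 → Apr 18, 1847.

April 18, 1847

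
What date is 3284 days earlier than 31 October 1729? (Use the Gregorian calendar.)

−365 (one year) → Oct 31, 1728 (2919 left).
−366 (one year; includes Feb 29, 1728) → Oct 31, 1727 (2553 left).
−365 (one year) → Oct 31, 1726 (2188 left).
−365 (one year) → Oct 31, 1725 (1823 left).
−365 (one year) → Oct 31, 1724 (1458 left).
−366 (one year; includes Feb 29, 1724) → Oct 31, 1723 (1092 left).
−365 (one year) → Oct 31, 1722 (727 left).
−365 (one year) → Oct 31, 1721 (362 left).
−31 → Sep 30, 1721 (end of Sep, 30 days; 331 left).
−30 → Aug 31, 1721 (end of Aug, 31 days; 301 left).
−31 → Jul 31, 1721 (end of Jul, 31 days; 270 left).
−31 → Jun 30, 1721 (end of Jun, 30 days; 239 left).
−30 → May 31, 1721 (end of May, 31 days; 209 left).
−31 → Apr 30, 1721 (end of Apr, 30 days; 178 left).
−30 → Mar 31, 1721 (end of Mar, 31 days; 148 left).
−31 → Feb 28, 1721 (end of Feb, 28 days; 117 left).
−28 → Jan 31, 1721 (end of Jan, 31 days; 89 left).
−31 → Dec 31, 1720 (end of Dec, 31 days; 58 left).
−31 → Nov 30, 1720 (end of Nov, 30 days; 27 left).
−27 → Nov 3, 1720.

November 3, 1720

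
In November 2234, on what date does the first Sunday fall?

November 2, 2234

November 1, 2234 is a Saturday.
The first Sunday is therefore November 2 (1 days later).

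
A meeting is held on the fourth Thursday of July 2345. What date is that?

July 26, 2345

July 1, 2345 is a Sunday.
The first Thursday is therefore July 5 (4 days later).
The fourth Thursday is 5 + 3×7 = July 26.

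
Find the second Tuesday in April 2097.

April 1, 2097 is a Monday.
The first Tuesday is therefore April 2 (1 days later).
The second Tuesday is 2 + 1×7 = April 9.

April 9, 2097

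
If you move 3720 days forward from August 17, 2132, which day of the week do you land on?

Aug 17, 2132 is a Sunday.
3720 mod 7 = 3, so 3720 days after a Sunday is Sunday + 3 = Wednesday.

Wednesday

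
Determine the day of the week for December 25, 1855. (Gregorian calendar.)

Doomsday rule: the anchor day for the 1800s is Friday. For year 55: 55÷12 = 4 r 7, and 7÷4 = 1, so 4+7+1 = 12.
Friday + 12 ≡ Wednesday — that's 1855's doomsday.
In December the doomsday date is Dec 12.
Dec 25 is 13 days after Dec 12; 13 mod 7 = 6, so Wednesday + 6 = Tuesday.

Tuesday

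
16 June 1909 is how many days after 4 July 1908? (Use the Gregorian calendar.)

Jul 4, 1908 → Aug 4, 1908: 31 days (July has 31).
Aug 4, 1908 → Sep 4, 1908: 31 days (August has 31).
Sep 4, 1908 → Oct 4, 1908: 30 days (September has 30).
Oct 4, 1908 → Nov 4, 1908: 31 days (October has 31).
Nov 4, 1908 → Dec 4, 1908: 30 days (November has 30).
Dec 4, 1908 → Jan 4, 1909: 31 days (December has 31).
Jan 4, 1909 → Feb 4, 1909: 31 days (January has 31).
Feb 4, 1909 → Mar 4, 1909: 28 days (February has 28).
Mar 4, 1909 → Apr 4, 1909: 31 days (March has 31).
Apr 4, 1909 → May 4, 1909: 30 days (April has 30).
May 4, 1909 → Jun 4, 1909: 31 days (May has 31).
Jun 4, 1909 → Jun 16, 1909: 12 days.
Total: 347 days.

347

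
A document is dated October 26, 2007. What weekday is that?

Friday

Doomsday rule: the anchor day for the 2000s is Tuesday. For year 07: 7÷12 = 0 r 7, and 7÷4 = 1, so 0+7+1 = 8.
Tuesday + 8 ≡ Wednesday — that's 2007's doomsday.
In October the doomsday date is Oct 10.
Oct 26 is 16 days after Oct 10; 16 mod 7 = 2, so Wednesday + 2 = Friday.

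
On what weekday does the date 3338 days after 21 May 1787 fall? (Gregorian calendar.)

May 21, 1787 is a Monday.
3338 mod 7 = 6, so 3338 days after a Monday is Monday + 6 = Sunday.

Sunday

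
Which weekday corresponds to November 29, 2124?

Wednesday

Doomsday rule: the anchor day for the 2100s is Sunday. For year 24: 24÷12 = 2 r 0, and 0÷4 = 0, so 2+0+0 = 2.
Sunday + 2 ≡ Tuesday — that's 2124's doomsday.
In November the doomsday date is Nov 7.
Nov 29 is 22 days after Nov 7; 22 mod 7 = 1, so Tuesday + 1 = Wednesday.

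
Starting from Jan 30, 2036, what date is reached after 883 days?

+366 (one year; includes Feb 29, 2036) → Jan 30, 2037 (517 left).
+365 (one year) → Jan 30, 2038 (152 left).
Jan has 31 days: +2 → Feb 1, 2038 (150 left).
Feb has 28 days: +28 → Mar 1, 2038 (122 left).
Mar has 31 days: +31 → Apr 1, 2038 (91 left).
Apr has 30 days: +30 → May 1, 2038 (61 left).
May has 31 days: +31 → Jun 1, 2038 (30 left).
Jun has 30 days: +30 → Jul 1, 2038 (0 left).

July 1, 2038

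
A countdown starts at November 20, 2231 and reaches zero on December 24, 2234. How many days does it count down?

1130

Nov 20, 2231 → Nov 20, 2232: 366 days (Feb 29, 2232 is in that span).
Nov 20, 2232 → Nov 20, 2233: 365 days.
Nov 20, 2233 → Dec 20, 2233: 30 days (November has 30).
Dec 20, 2233 → Jan 20, 2234: 31 days (December has 31).
Jan 20, 2234 → Feb 20, 2234: 31 days (January has 31).
Feb 20, 2234 → Mar 20, 2234: 28 days (February has 28).
Mar 20, 2234 → Apr 20, 2234: 31 days (March has 31).
Apr 20, 2234 → May 20, 2234: 30 days (April has 30).
May 20, 2234 → Jun 20, 2234: 31 days (May has 31).
Jun 20, 2234 → Jul 20, 2234: 30 days (June has 30).
Jul 20, 2234 → Aug 20, 2234: 31 days (July has 31).
Aug 20, 2234 → Sep 20, 2234: 31 days (August has 31).
Sep 20, 2234 → Oct 20, 2234: 30 days (September has 30).
Oct 20, 2234 → Nov 20, 2234: 31 days (October has 31).
Nov 20, 2234 → Dec 20, 2234: 30 days (November has 30).
Dec 20, 2234 → Dec 24, 2234: 4 days.
Total: 1130 days.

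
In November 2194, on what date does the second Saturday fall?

November 8, 2194

November 1, 2194 is a Saturday.
The first Saturday is therefore November 1 (same day).
The second Saturday is 1 + 1×7 = November 8.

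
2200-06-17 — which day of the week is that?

Doomsday rule: the anchor day for the 2200s is Friday. For year 00: 0÷12 = 0 r 0, and 0÷4 = 0, so 0+0+0 = 0.
Friday + 0 ≡ Friday — that's 2200's doomsday.
In June the doomsday date is Jun 6.
Jun 17 is 11 days after Jun 6; 11 mod 7 = 4, so Friday + 4 = Tuesday.

Tuesday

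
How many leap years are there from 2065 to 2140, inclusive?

Multiples of 4 in [2065,2140]: 19.
Of those, multiples of 100: 1 (not leap unless ÷400).
Multiples of 400: 0.
Leap years = 19 − 1 + 0 = 18.

18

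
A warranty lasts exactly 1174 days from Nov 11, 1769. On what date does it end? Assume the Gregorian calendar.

January 28, 1773

+365 (one year) → Nov 11, 1770 (809 left).
+365 (one year) → Nov 11, 1771 (444 left).
+366 (one year; includes Feb 29, 1772) → Nov 11, 1772 (78 left).
Nov has 30 days: +20 → Dec 1, 1772 (58 left).
Dec has 31 days: +31 → Jan 1, 1773 (27 left).
+27 → Jan 28, 1773.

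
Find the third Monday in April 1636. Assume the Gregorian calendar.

April 21, 1636

April 1, 1636 is a Tuesday.
The first Monday is therefore April 7 (6 days later).
The third Monday is 7 + 2×7 = April 21.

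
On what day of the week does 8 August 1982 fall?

January 1, 1982 is a Friday.
Jan 1, 1982 → Feb 1, 1982: 31 days (January has 31).
Feb 1, 1982 → Mar 1, 1982: 28 days (February has 28).
Mar 1, 1982 → Apr 1, 1982: 31 days (March has 31).
Apr 1, 1982 → May 1, 1982: 30 days (April has 30).
May 1, 1982 → Jun 1, 1982: 31 days (May has 31).
Jun 1, 1982 → Jul 1, 1982: 30 days (June has 30).
Jul 1, 1982 → Aug 1, 1982: 31 days (July has 31).
Aug 1, 1982 → Aug 8, 1982: 7 days.
Total: 219 days.
219 mod 7 = 2, so Friday + 2 = Sunday.

Sunday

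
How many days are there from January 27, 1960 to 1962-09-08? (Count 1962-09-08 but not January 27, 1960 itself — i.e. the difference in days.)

Jan 27, 1960 → Jan 27, 1961: 366 days (Feb 29, 1960 is in that span).
Jan 27, 1961 → Jan 27, 1962: 365 days.
Jan 27, 1962 → Feb 27, 1962: 31 days (January has 31).
Feb 27, 1962 → Mar 27, 1962: 28 days (February has 28).
Mar 27, 1962 → Apr 27, 1962: 31 days (March has 31).
Apr 27, 1962 → May 27, 1962: 30 days (April has 30).
May 27, 1962 → Jun 27, 1962: 31 days (May has 31).
Jun 27, 1962 → Jul 27, 1962: 30 days (June has 30).
Jul 27, 1962 → Aug 27, 1962: 31 days (July has 31).
Aug 27, 1962 → Sep 8, 1962: 12 days.
Total: 955 days.

955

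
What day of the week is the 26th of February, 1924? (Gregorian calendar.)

January 1, 1924 is a Tuesday.
Jan 1, 1924 → Feb 1, 1924: 31 days (January has 31).
Feb 1, 1924 → Feb 26, 1924: 25 days.
Total: 56 days.
56 mod 7 = 0, so Tuesday + 0 = Tuesday.

Tuesday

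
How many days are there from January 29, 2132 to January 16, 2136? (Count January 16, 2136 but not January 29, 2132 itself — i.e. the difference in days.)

Jan 29, 2132 → Jan 29, 2133: 366 days (Feb 29, 2132 is in that span).
Jan 29, 2133 → Jan 29, 2134: 365 days.
Jan 29, 2134 → Jan 29, 2135: 365 days.
Jan 29, 2135 → Feb 28, 2135: 30 days (January has 31).
Feb 28, 2135 → Mar 28, 2135: 28 days (February has 28).
Mar 28, 2135 → Apr 28, 2135: 31 days (March has 31).
Apr 28, 2135 → May 28, 2135: 30 days (April has 30).
May 28, 2135 → Jun 28, 2135: 31 days (May has 31).
Jun 28, 2135 → Jul 28, 2135: 30 days (June has 30).
Jul 28, 2135 → Aug 28, 2135: 31 days (July has 31).
Aug 28, 2135 → Sep 28, 2135: 31 days (August has 31).
Sep 28, 2135 → Oct 28, 2135: 30 days (September has 30).
Oct 28, 2135 → Nov 28, 2135: 31 days (October has 31).
Nov 28, 2135 → Dec 28, 2135: 30 days (November has 30).
Dec 28, 2135 → Jan 16, 2136: 19 days.
Total: 1448 days.

1448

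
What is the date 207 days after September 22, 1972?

Sep has 30 days: +9 → Oct 1, 1972 (198 left).
Oct has 31 days: +31 → Nov 1, 1972 (167 left).
Nov has 30 days: +30 → Dec 1, 1972 (137 left).
Dec has 31 days: +31 → Jan 1, 1973 (106 left).
Jan has 31 days: +31 → Feb 1, 1973 (75 left).
Feb has 28 days: +28 → Mar 1, 1973 (47 left).
Mar has 31 days: +31 → Apr 1, 1973 (16 left).
+16 → Apr 17, 1973.

April 17, 1973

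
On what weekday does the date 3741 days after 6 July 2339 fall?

Sunday

First find the weekday of Jul 6, 2339. Doomsday rule: the anchor day for the 2300s is Wednesday. For year 39: 39÷12 = 3 r 3, and 3÷4 = 0, so 3+3+0 = 6.
Wednesday + 6 ≡ Tuesday — that's 2339's doomsday.
In July the doomsday date is Jul 11.
Jul 6 is 5 days before Jul 11; 5 mod 7 = 5, so Tuesday − 5 = Thursday.
3741 mod 7 = 3, so 3741 days after a Thursday is Thursday + 3 = Sunday.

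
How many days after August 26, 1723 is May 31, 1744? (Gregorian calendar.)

Aug 26, 1723 → Aug 26, 1724: 366 days (Feb 29, 1724 is in that span).
Aug 26, 1724 → Aug 26, 1725: 365 days.
Aug 26, 1725 → Aug 26, 1726: 365 days.
Aug 26, 1726 → Aug 26, 1727: 365 days.
Aug 26, 1727 → Aug 26, 1728: 366 days (Feb 29, 1728 is in that span).
Aug 26, 1728 → Aug 26, 1729: 365 days.
Aug 26, 1729 → Aug 26, 1730: 365 days.
Aug 26, 1730 → Aug 26, 1731: 365 days.
Aug 26, 1731 → Aug 26, 1732: 366 days (Feb 29, 1732 is in that span).
Aug 26, 1732 → Aug 26, 1733: 365 days.
Aug 26, 1733 → Aug 26, 1734: 365 days.
Aug 26, 1734 → Aug 26, 1735: 365 days.
Aug 26, 1735 → Aug 26, 1736: 366 days (Feb 29, 1736 is in that span).
Aug 26, 1736 → Aug 26, 1737: 365 days.
Aug 26, 1737 → Aug 26, 1738: 365 days.
Aug 26, 1738 → Aug 26, 1739: 365 days.
Aug 26, 1739 → Aug 26, 1740: 366 days (Feb 29, 1740 is in that span).
Aug 26, 1740 → Aug 26, 1741: 365 days.
Aug 26, 1741 → Aug 26, 1742: 365 days.
Aug 26, 1742 → Aug 26, 1743: 365 days.
Aug 26, 1743 → Sep 26, 1743: 31 days (August has 31).
Sep 26, 1743 → Oct 26, 1743: 30 days (September has 30).
Oct 26, 1743 → Nov 26, 1743: 31 days (October has 31).
Nov 26, 1743 → Dec 26, 1743: 30 days (November has 30).
Dec 26, 1743 → Jan 26, 1744: 31 days (December has 31).
Jan 26, 1744 → Feb 26, 1744: 31 days (January has 31).
Feb 26, 1744 → Mar 26, 1744: 29 days (February has 29).
Mar 26, 1744 → Apr 26, 1744: 31 days (March has 31).
Apr 26, 1744 → May 26, 1744: 30 days (April has 30).
May 26, 1744 → May 31, 1744: 5 days.
Total: 7584 days.

7584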